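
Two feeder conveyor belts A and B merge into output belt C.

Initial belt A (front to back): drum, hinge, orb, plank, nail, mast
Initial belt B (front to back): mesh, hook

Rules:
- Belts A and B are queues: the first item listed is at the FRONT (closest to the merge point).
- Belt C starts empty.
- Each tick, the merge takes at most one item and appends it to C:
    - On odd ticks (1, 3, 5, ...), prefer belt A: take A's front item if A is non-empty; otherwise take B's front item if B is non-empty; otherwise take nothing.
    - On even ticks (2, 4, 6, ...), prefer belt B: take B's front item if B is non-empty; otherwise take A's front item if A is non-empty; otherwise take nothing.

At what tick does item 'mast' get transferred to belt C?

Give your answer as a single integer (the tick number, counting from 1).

Tick 1: prefer A, take drum from A; A=[hinge,orb,plank,nail,mast] B=[mesh,hook] C=[drum]
Tick 2: prefer B, take mesh from B; A=[hinge,orb,plank,nail,mast] B=[hook] C=[drum,mesh]
Tick 3: prefer A, take hinge from A; A=[orb,plank,nail,mast] B=[hook] C=[drum,mesh,hinge]
Tick 4: prefer B, take hook from B; A=[orb,plank,nail,mast] B=[-] C=[drum,mesh,hinge,hook]
Tick 5: prefer A, take orb from A; A=[plank,nail,mast] B=[-] C=[drum,mesh,hinge,hook,orb]
Tick 6: prefer B, take plank from A; A=[nail,mast] B=[-] C=[drum,mesh,hinge,hook,orb,plank]
Tick 7: prefer A, take nail from A; A=[mast] B=[-] C=[drum,mesh,hinge,hook,orb,plank,nail]
Tick 8: prefer B, take mast from A; A=[-] B=[-] C=[drum,mesh,hinge,hook,orb,plank,nail,mast]

Answer: 8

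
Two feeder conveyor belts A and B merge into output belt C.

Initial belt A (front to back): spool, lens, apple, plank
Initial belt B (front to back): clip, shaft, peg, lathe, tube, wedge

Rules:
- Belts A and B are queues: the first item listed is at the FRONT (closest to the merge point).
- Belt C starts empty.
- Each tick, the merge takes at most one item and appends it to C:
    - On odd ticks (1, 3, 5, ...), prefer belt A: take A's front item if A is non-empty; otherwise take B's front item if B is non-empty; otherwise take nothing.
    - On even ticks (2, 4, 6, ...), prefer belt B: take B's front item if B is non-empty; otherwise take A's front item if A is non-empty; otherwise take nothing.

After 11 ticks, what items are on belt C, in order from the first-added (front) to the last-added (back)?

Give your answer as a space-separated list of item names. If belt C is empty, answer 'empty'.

Answer: spool clip lens shaft apple peg plank lathe tube wedge

Derivation:
Tick 1: prefer A, take spool from A; A=[lens,apple,plank] B=[clip,shaft,peg,lathe,tube,wedge] C=[spool]
Tick 2: prefer B, take clip from B; A=[lens,apple,plank] B=[shaft,peg,lathe,tube,wedge] C=[spool,clip]
Tick 3: prefer A, take lens from A; A=[apple,plank] B=[shaft,peg,lathe,tube,wedge] C=[spool,clip,lens]
Tick 4: prefer B, take shaft from B; A=[apple,plank] B=[peg,lathe,tube,wedge] C=[spool,clip,lens,shaft]
Tick 5: prefer A, take apple from A; A=[plank] B=[peg,lathe,tube,wedge] C=[spool,clip,lens,shaft,apple]
Tick 6: prefer B, take peg from B; A=[plank] B=[lathe,tube,wedge] C=[spool,clip,lens,shaft,apple,peg]
Tick 7: prefer A, take plank from A; A=[-] B=[lathe,tube,wedge] C=[spool,clip,lens,shaft,apple,peg,plank]
Tick 8: prefer B, take lathe from B; A=[-] B=[tube,wedge] C=[spool,clip,lens,shaft,apple,peg,plank,lathe]
Tick 9: prefer A, take tube from B; A=[-] B=[wedge] C=[spool,clip,lens,shaft,apple,peg,plank,lathe,tube]
Tick 10: prefer B, take wedge from B; A=[-] B=[-] C=[spool,clip,lens,shaft,apple,peg,plank,lathe,tube,wedge]
Tick 11: prefer A, both empty, nothing taken; A=[-] B=[-] C=[spool,clip,lens,shaft,apple,peg,plank,lathe,tube,wedge]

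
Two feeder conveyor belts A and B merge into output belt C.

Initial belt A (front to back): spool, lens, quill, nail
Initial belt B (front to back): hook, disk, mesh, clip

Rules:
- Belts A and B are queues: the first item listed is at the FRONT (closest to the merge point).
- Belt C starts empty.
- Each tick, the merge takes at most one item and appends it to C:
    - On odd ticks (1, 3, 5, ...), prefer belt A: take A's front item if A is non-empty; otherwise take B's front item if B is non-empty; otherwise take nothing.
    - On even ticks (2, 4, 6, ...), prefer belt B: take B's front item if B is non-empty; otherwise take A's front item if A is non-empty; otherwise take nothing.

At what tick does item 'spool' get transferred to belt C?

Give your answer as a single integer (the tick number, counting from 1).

Tick 1: prefer A, take spool from A; A=[lens,quill,nail] B=[hook,disk,mesh,clip] C=[spool]

Answer: 1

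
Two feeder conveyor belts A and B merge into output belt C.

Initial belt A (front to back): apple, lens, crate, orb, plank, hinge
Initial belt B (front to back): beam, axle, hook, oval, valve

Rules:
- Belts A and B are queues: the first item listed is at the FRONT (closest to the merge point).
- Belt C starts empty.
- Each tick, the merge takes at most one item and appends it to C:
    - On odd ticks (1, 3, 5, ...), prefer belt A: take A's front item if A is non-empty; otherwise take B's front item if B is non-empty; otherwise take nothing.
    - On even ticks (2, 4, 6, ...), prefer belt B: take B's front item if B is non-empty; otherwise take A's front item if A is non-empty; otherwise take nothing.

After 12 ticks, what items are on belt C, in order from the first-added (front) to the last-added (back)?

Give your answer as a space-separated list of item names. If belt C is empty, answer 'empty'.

Tick 1: prefer A, take apple from A; A=[lens,crate,orb,plank,hinge] B=[beam,axle,hook,oval,valve] C=[apple]
Tick 2: prefer B, take beam from B; A=[lens,crate,orb,plank,hinge] B=[axle,hook,oval,valve] C=[apple,beam]
Tick 3: prefer A, take lens from A; A=[crate,orb,plank,hinge] B=[axle,hook,oval,valve] C=[apple,beam,lens]
Tick 4: prefer B, take axle from B; A=[crate,orb,plank,hinge] B=[hook,oval,valve] C=[apple,beam,lens,axle]
Tick 5: prefer A, take crate from A; A=[orb,plank,hinge] B=[hook,oval,valve] C=[apple,beam,lens,axle,crate]
Tick 6: prefer B, take hook from B; A=[orb,plank,hinge] B=[oval,valve] C=[apple,beam,lens,axle,crate,hook]
Tick 7: prefer A, take orb from A; A=[plank,hinge] B=[oval,valve] C=[apple,beam,lens,axle,crate,hook,orb]
Tick 8: prefer B, take oval from B; A=[plank,hinge] B=[valve] C=[apple,beam,lens,axle,crate,hook,orb,oval]
Tick 9: prefer A, take plank from A; A=[hinge] B=[valve] C=[apple,beam,lens,axle,crate,hook,orb,oval,plank]
Tick 10: prefer B, take valve from B; A=[hinge] B=[-] C=[apple,beam,lens,axle,crate,hook,orb,oval,plank,valve]
Tick 11: prefer A, take hinge from A; A=[-] B=[-] C=[apple,beam,lens,axle,crate,hook,orb,oval,plank,valve,hinge]
Tick 12: prefer B, both empty, nothing taken; A=[-] B=[-] C=[apple,beam,lens,axle,crate,hook,orb,oval,plank,valve,hinge]

Answer: apple beam lens axle crate hook orb oval plank valve hinge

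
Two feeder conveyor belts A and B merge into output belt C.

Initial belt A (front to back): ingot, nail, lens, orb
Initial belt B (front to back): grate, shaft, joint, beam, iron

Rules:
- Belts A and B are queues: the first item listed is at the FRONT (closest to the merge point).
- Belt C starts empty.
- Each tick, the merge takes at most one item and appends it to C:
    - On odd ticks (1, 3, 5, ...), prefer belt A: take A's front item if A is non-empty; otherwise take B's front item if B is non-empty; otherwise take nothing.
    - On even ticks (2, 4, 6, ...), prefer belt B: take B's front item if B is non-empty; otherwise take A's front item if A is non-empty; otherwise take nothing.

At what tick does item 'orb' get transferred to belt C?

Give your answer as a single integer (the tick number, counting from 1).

Answer: 7

Derivation:
Tick 1: prefer A, take ingot from A; A=[nail,lens,orb] B=[grate,shaft,joint,beam,iron] C=[ingot]
Tick 2: prefer B, take grate from B; A=[nail,lens,orb] B=[shaft,joint,beam,iron] C=[ingot,grate]
Tick 3: prefer A, take nail from A; A=[lens,orb] B=[shaft,joint,beam,iron] C=[ingot,grate,nail]
Tick 4: prefer B, take shaft from B; A=[lens,orb] B=[joint,beam,iron] C=[ingot,grate,nail,shaft]
Tick 5: prefer A, take lens from A; A=[orb] B=[joint,beam,iron] C=[ingot,grate,nail,shaft,lens]
Tick 6: prefer B, take joint from B; A=[orb] B=[beam,iron] C=[ingot,grate,nail,shaft,lens,joint]
Tick 7: prefer A, take orb from A; A=[-] B=[beam,iron] C=[ingot,grate,nail,shaft,lens,joint,orb]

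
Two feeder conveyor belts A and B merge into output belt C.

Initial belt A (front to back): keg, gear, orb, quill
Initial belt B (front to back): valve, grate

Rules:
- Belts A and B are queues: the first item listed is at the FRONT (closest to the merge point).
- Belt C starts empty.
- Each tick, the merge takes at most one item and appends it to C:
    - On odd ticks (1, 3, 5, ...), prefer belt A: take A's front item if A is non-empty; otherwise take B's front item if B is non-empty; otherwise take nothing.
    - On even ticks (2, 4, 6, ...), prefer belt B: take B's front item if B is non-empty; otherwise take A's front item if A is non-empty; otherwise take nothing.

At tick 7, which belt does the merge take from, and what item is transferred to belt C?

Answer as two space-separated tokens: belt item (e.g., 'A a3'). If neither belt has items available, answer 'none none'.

Answer: none none

Derivation:
Tick 1: prefer A, take keg from A; A=[gear,orb,quill] B=[valve,grate] C=[keg]
Tick 2: prefer B, take valve from B; A=[gear,orb,quill] B=[grate] C=[keg,valve]
Tick 3: prefer A, take gear from A; A=[orb,quill] B=[grate] C=[keg,valve,gear]
Tick 4: prefer B, take grate from B; A=[orb,quill] B=[-] C=[keg,valve,gear,grate]
Tick 5: prefer A, take orb from A; A=[quill] B=[-] C=[keg,valve,gear,grate,orb]
Tick 6: prefer B, take quill from A; A=[-] B=[-] C=[keg,valve,gear,grate,orb,quill]
Tick 7: prefer A, both empty, nothing taken; A=[-] B=[-] C=[keg,valve,gear,grate,orb,quill]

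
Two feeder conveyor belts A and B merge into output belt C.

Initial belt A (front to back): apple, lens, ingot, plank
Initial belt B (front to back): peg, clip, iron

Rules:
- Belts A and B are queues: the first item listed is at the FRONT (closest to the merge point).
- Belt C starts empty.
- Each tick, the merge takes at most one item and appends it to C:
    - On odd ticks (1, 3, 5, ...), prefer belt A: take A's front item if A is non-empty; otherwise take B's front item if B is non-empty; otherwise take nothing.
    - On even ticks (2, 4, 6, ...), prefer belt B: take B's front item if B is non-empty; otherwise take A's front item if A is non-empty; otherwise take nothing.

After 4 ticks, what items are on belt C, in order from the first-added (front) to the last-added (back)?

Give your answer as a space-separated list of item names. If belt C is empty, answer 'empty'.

Answer: apple peg lens clip

Derivation:
Tick 1: prefer A, take apple from A; A=[lens,ingot,plank] B=[peg,clip,iron] C=[apple]
Tick 2: prefer B, take peg from B; A=[lens,ingot,plank] B=[clip,iron] C=[apple,peg]
Tick 3: prefer A, take lens from A; A=[ingot,plank] B=[clip,iron] C=[apple,peg,lens]
Tick 4: prefer B, take clip from B; A=[ingot,plank] B=[iron] C=[apple,peg,lens,clip]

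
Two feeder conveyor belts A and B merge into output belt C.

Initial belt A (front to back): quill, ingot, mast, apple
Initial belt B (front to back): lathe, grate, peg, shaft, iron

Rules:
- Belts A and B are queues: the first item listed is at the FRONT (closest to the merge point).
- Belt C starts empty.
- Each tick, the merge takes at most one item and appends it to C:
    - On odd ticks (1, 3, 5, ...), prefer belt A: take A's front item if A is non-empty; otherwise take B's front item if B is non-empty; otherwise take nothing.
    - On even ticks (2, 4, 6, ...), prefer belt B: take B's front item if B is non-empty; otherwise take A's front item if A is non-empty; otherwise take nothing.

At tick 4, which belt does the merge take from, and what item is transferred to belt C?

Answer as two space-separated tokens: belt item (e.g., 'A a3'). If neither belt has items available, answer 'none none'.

Tick 1: prefer A, take quill from A; A=[ingot,mast,apple] B=[lathe,grate,peg,shaft,iron] C=[quill]
Tick 2: prefer B, take lathe from B; A=[ingot,mast,apple] B=[grate,peg,shaft,iron] C=[quill,lathe]
Tick 3: prefer A, take ingot from A; A=[mast,apple] B=[grate,peg,shaft,iron] C=[quill,lathe,ingot]
Tick 4: prefer B, take grate from B; A=[mast,apple] B=[peg,shaft,iron] C=[quill,lathe,ingot,grate]

Answer: B grate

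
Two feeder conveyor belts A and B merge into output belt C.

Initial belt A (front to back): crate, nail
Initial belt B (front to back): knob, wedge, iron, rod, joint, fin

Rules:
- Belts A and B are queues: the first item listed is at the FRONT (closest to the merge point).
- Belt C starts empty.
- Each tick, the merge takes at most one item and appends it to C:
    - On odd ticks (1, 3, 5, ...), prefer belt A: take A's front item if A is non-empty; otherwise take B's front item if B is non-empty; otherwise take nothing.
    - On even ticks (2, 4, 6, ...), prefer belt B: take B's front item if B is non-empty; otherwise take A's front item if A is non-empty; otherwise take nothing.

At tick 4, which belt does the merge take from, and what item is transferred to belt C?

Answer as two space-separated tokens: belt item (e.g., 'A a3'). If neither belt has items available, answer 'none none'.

Answer: B wedge

Derivation:
Tick 1: prefer A, take crate from A; A=[nail] B=[knob,wedge,iron,rod,joint,fin] C=[crate]
Tick 2: prefer B, take knob from B; A=[nail] B=[wedge,iron,rod,joint,fin] C=[crate,knob]
Tick 3: prefer A, take nail from A; A=[-] B=[wedge,iron,rod,joint,fin] C=[crate,knob,nail]
Tick 4: prefer B, take wedge from B; A=[-] B=[iron,rod,joint,fin] C=[crate,knob,nail,wedge]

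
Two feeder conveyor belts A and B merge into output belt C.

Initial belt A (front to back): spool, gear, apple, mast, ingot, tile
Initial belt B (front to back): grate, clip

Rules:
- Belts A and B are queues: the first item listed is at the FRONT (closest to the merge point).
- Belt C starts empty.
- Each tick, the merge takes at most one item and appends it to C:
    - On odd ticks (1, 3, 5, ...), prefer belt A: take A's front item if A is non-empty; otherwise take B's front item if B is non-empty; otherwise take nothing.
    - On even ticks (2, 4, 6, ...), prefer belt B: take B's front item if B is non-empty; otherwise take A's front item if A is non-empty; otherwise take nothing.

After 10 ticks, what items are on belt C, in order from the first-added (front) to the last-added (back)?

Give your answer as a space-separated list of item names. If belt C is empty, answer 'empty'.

Answer: spool grate gear clip apple mast ingot tile

Derivation:
Tick 1: prefer A, take spool from A; A=[gear,apple,mast,ingot,tile] B=[grate,clip] C=[spool]
Tick 2: prefer B, take grate from B; A=[gear,apple,mast,ingot,tile] B=[clip] C=[spool,grate]
Tick 3: prefer A, take gear from A; A=[apple,mast,ingot,tile] B=[clip] C=[spool,grate,gear]
Tick 4: prefer B, take clip from B; A=[apple,mast,ingot,tile] B=[-] C=[spool,grate,gear,clip]
Tick 5: prefer A, take apple from A; A=[mast,ingot,tile] B=[-] C=[spool,grate,gear,clip,apple]
Tick 6: prefer B, take mast from A; A=[ingot,tile] B=[-] C=[spool,grate,gear,clip,apple,mast]
Tick 7: prefer A, take ingot from A; A=[tile] B=[-] C=[spool,grate,gear,clip,apple,mast,ingot]
Tick 8: prefer B, take tile from A; A=[-] B=[-] C=[spool,grate,gear,clip,apple,mast,ingot,tile]
Tick 9: prefer A, both empty, nothing taken; A=[-] B=[-] C=[spool,grate,gear,clip,apple,mast,ingot,tile]
Tick 10: prefer B, both empty, nothing taken; A=[-] B=[-] C=[spool,grate,gear,clip,apple,mast,ingot,tile]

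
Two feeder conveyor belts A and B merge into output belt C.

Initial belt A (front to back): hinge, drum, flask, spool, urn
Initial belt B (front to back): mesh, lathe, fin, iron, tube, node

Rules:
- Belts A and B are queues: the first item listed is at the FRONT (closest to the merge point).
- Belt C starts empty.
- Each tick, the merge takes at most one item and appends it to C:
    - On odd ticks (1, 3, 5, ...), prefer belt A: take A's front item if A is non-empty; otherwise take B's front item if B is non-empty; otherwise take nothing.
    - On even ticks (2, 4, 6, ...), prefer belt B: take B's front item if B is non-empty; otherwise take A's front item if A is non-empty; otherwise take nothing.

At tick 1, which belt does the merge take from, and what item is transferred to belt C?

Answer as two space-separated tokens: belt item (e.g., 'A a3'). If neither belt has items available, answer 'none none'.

Answer: A hinge

Derivation:
Tick 1: prefer A, take hinge from A; A=[drum,flask,spool,urn] B=[mesh,lathe,fin,iron,tube,node] C=[hinge]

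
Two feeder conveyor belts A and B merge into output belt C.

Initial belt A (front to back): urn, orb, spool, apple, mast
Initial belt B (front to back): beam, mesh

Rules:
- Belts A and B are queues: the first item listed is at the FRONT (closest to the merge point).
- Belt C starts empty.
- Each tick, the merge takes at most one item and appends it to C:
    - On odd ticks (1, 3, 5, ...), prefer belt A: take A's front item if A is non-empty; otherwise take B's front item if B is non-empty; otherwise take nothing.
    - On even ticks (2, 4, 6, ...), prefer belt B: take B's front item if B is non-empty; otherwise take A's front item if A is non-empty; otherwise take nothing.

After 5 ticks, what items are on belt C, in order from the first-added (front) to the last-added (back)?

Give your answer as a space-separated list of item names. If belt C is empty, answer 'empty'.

Tick 1: prefer A, take urn from A; A=[orb,spool,apple,mast] B=[beam,mesh] C=[urn]
Tick 2: prefer B, take beam from B; A=[orb,spool,apple,mast] B=[mesh] C=[urn,beam]
Tick 3: prefer A, take orb from A; A=[spool,apple,mast] B=[mesh] C=[urn,beam,orb]
Tick 4: prefer B, take mesh from B; A=[spool,apple,mast] B=[-] C=[urn,beam,orb,mesh]
Tick 5: prefer A, take spool from A; A=[apple,mast] B=[-] C=[urn,beam,orb,mesh,spool]

Answer: urn beam orb mesh spool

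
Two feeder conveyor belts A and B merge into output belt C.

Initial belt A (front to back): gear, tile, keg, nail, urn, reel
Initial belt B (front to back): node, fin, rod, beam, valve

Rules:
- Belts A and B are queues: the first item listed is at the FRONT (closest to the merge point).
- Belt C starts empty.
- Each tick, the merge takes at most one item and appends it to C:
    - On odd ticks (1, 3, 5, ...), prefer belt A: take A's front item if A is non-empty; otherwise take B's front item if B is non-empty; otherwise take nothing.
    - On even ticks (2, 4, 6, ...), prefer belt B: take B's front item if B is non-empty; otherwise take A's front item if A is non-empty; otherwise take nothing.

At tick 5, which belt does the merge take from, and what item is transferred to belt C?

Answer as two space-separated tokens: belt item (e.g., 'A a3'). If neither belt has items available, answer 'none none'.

Answer: A keg

Derivation:
Tick 1: prefer A, take gear from A; A=[tile,keg,nail,urn,reel] B=[node,fin,rod,beam,valve] C=[gear]
Tick 2: prefer B, take node from B; A=[tile,keg,nail,urn,reel] B=[fin,rod,beam,valve] C=[gear,node]
Tick 3: prefer A, take tile from A; A=[keg,nail,urn,reel] B=[fin,rod,beam,valve] C=[gear,node,tile]
Tick 4: prefer B, take fin from B; A=[keg,nail,urn,reel] B=[rod,beam,valve] C=[gear,node,tile,fin]
Tick 5: prefer A, take keg from A; A=[nail,urn,reel] B=[rod,beam,valve] C=[gear,node,tile,fin,keg]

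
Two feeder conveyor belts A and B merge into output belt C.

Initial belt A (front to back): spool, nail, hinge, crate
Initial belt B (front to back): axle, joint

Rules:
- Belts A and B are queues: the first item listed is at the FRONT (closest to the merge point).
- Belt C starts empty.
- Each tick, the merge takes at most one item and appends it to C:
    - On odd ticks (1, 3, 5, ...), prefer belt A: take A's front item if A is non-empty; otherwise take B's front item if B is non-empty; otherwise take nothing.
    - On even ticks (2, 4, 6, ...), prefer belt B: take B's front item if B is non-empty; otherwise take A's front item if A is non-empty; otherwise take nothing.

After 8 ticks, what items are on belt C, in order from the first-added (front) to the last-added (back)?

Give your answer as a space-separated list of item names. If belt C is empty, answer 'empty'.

Tick 1: prefer A, take spool from A; A=[nail,hinge,crate] B=[axle,joint] C=[spool]
Tick 2: prefer B, take axle from B; A=[nail,hinge,crate] B=[joint] C=[spool,axle]
Tick 3: prefer A, take nail from A; A=[hinge,crate] B=[joint] C=[spool,axle,nail]
Tick 4: prefer B, take joint from B; A=[hinge,crate] B=[-] C=[spool,axle,nail,joint]
Tick 5: prefer A, take hinge from A; A=[crate] B=[-] C=[spool,axle,nail,joint,hinge]
Tick 6: prefer B, take crate from A; A=[-] B=[-] C=[spool,axle,nail,joint,hinge,crate]
Tick 7: prefer A, both empty, nothing taken; A=[-] B=[-] C=[spool,axle,nail,joint,hinge,crate]
Tick 8: prefer B, both empty, nothing taken; A=[-] B=[-] C=[spool,axle,nail,joint,hinge,crate]

Answer: spool axle nail joint hinge crate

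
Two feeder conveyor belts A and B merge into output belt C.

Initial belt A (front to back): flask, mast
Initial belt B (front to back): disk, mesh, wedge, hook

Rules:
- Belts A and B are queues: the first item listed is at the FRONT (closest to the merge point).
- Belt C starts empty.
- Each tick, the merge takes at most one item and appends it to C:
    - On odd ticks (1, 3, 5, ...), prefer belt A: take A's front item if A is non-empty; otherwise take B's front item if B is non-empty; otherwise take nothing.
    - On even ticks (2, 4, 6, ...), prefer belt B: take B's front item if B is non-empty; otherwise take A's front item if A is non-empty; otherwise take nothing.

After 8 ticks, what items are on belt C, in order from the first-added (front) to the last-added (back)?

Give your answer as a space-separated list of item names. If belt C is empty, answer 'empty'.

Tick 1: prefer A, take flask from A; A=[mast] B=[disk,mesh,wedge,hook] C=[flask]
Tick 2: prefer B, take disk from B; A=[mast] B=[mesh,wedge,hook] C=[flask,disk]
Tick 3: prefer A, take mast from A; A=[-] B=[mesh,wedge,hook] C=[flask,disk,mast]
Tick 4: prefer B, take mesh from B; A=[-] B=[wedge,hook] C=[flask,disk,mast,mesh]
Tick 5: prefer A, take wedge from B; A=[-] B=[hook] C=[flask,disk,mast,mesh,wedge]
Tick 6: prefer B, take hook from B; A=[-] B=[-] C=[flask,disk,mast,mesh,wedge,hook]
Tick 7: prefer A, both empty, nothing taken; A=[-] B=[-] C=[flask,disk,mast,mesh,wedge,hook]
Tick 8: prefer B, both empty, nothing taken; A=[-] B=[-] C=[flask,disk,mast,mesh,wedge,hook]

Answer: flask disk mast mesh wedge hook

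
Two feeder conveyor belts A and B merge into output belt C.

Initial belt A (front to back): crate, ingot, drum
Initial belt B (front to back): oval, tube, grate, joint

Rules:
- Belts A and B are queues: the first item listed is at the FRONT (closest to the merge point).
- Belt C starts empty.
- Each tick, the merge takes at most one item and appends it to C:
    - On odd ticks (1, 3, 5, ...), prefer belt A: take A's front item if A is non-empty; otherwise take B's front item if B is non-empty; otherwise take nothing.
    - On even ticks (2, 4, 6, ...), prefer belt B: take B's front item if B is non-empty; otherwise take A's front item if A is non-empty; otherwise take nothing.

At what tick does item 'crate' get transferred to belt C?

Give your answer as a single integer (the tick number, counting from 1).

Answer: 1

Derivation:
Tick 1: prefer A, take crate from A; A=[ingot,drum] B=[oval,tube,grate,joint] C=[crate]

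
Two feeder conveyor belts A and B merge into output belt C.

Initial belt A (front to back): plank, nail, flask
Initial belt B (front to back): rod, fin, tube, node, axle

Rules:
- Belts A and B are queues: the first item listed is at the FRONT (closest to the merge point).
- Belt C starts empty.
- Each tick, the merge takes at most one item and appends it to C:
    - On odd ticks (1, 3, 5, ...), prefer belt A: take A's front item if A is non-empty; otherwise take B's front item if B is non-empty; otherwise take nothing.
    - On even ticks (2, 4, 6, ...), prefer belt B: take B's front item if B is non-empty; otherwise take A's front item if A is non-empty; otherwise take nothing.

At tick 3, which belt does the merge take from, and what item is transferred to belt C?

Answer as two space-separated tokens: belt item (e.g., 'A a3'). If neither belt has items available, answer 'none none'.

Tick 1: prefer A, take plank from A; A=[nail,flask] B=[rod,fin,tube,node,axle] C=[plank]
Tick 2: prefer B, take rod from B; A=[nail,flask] B=[fin,tube,node,axle] C=[plank,rod]
Tick 3: prefer A, take nail from A; A=[flask] B=[fin,tube,node,axle] C=[plank,rod,nail]

Answer: A nail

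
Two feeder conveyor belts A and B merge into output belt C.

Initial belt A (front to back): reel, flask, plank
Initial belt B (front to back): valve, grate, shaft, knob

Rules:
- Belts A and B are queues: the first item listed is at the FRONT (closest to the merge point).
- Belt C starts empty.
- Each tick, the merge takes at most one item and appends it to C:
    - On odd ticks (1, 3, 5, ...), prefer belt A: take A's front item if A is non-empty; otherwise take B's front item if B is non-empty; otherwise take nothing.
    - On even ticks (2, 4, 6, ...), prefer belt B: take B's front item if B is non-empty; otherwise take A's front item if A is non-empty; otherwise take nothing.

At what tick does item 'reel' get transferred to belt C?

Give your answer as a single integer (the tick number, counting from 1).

Answer: 1

Derivation:
Tick 1: prefer A, take reel from A; A=[flask,plank] B=[valve,grate,shaft,knob] C=[reel]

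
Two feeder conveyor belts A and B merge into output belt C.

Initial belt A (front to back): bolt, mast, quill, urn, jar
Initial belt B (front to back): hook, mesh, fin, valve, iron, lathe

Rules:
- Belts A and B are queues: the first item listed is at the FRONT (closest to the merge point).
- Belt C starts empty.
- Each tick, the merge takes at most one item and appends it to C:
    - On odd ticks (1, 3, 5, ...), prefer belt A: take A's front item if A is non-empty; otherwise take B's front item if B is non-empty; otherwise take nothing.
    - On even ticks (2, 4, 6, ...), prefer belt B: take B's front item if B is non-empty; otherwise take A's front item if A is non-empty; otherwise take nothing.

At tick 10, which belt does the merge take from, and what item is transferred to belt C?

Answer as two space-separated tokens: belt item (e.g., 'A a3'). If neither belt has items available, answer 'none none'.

Tick 1: prefer A, take bolt from A; A=[mast,quill,urn,jar] B=[hook,mesh,fin,valve,iron,lathe] C=[bolt]
Tick 2: prefer B, take hook from B; A=[mast,quill,urn,jar] B=[mesh,fin,valve,iron,lathe] C=[bolt,hook]
Tick 3: prefer A, take mast from A; A=[quill,urn,jar] B=[mesh,fin,valve,iron,lathe] C=[bolt,hook,mast]
Tick 4: prefer B, take mesh from B; A=[quill,urn,jar] B=[fin,valve,iron,lathe] C=[bolt,hook,mast,mesh]
Tick 5: prefer A, take quill from A; A=[urn,jar] B=[fin,valve,iron,lathe] C=[bolt,hook,mast,mesh,quill]
Tick 6: prefer B, take fin from B; A=[urn,jar] B=[valve,iron,lathe] C=[bolt,hook,mast,mesh,quill,fin]
Tick 7: prefer A, take urn from A; A=[jar] B=[valve,iron,lathe] C=[bolt,hook,mast,mesh,quill,fin,urn]
Tick 8: prefer B, take valve from B; A=[jar] B=[iron,lathe] C=[bolt,hook,mast,mesh,quill,fin,urn,valve]
Tick 9: prefer A, take jar from A; A=[-] B=[iron,lathe] C=[bolt,hook,mast,mesh,quill,fin,urn,valve,jar]
Tick 10: prefer B, take iron from B; A=[-] B=[lathe] C=[bolt,hook,mast,mesh,quill,fin,urn,valve,jar,iron]

Answer: B iron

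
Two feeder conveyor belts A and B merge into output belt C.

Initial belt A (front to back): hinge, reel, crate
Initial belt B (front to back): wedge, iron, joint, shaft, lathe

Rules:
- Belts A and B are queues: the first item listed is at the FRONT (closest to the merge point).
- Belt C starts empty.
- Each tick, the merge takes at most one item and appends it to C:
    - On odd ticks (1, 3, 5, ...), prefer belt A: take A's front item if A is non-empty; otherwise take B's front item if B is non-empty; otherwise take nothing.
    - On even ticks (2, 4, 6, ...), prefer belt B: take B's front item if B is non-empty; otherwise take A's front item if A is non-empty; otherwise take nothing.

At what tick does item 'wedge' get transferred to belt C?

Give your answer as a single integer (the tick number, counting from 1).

Answer: 2

Derivation:
Tick 1: prefer A, take hinge from A; A=[reel,crate] B=[wedge,iron,joint,shaft,lathe] C=[hinge]
Tick 2: prefer B, take wedge from B; A=[reel,crate] B=[iron,joint,shaft,lathe] C=[hinge,wedge]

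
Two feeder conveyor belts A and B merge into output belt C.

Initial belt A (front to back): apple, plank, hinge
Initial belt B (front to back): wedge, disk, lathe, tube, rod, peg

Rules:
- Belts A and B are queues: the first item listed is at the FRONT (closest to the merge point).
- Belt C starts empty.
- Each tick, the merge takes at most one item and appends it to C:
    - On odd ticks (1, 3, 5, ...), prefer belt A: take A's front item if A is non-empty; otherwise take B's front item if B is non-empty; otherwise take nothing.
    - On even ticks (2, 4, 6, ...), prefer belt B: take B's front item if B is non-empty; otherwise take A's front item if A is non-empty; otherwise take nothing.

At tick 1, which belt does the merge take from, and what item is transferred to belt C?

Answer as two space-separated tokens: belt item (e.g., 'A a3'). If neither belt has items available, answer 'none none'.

Tick 1: prefer A, take apple from A; A=[plank,hinge] B=[wedge,disk,lathe,tube,rod,peg] C=[apple]

Answer: A apple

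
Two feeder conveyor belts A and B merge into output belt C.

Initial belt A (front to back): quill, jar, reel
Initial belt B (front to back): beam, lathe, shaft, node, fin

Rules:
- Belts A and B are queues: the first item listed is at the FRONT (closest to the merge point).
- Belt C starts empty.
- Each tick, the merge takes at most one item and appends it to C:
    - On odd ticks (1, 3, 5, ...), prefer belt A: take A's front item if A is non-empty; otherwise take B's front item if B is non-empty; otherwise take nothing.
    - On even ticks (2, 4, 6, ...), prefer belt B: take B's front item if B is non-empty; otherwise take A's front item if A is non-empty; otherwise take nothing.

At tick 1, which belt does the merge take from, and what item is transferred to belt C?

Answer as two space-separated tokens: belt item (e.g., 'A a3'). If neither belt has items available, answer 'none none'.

Tick 1: prefer A, take quill from A; A=[jar,reel] B=[beam,lathe,shaft,node,fin] C=[quill]

Answer: A quill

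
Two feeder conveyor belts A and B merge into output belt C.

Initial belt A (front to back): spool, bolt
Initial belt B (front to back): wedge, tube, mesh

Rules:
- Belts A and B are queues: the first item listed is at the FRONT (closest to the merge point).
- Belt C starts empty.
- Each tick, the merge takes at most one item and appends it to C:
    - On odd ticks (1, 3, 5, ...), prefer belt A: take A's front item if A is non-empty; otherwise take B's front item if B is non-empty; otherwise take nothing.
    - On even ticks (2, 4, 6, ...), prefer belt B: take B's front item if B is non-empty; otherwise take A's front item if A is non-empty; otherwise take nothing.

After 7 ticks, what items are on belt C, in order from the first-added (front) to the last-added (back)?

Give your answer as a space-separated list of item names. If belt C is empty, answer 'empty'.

Answer: spool wedge bolt tube mesh

Derivation:
Tick 1: prefer A, take spool from A; A=[bolt] B=[wedge,tube,mesh] C=[spool]
Tick 2: prefer B, take wedge from B; A=[bolt] B=[tube,mesh] C=[spool,wedge]
Tick 3: prefer A, take bolt from A; A=[-] B=[tube,mesh] C=[spool,wedge,bolt]
Tick 4: prefer B, take tube from B; A=[-] B=[mesh] C=[spool,wedge,bolt,tube]
Tick 5: prefer A, take mesh from B; A=[-] B=[-] C=[spool,wedge,bolt,tube,mesh]
Tick 6: prefer B, both empty, nothing taken; A=[-] B=[-] C=[spool,wedge,bolt,tube,mesh]
Tick 7: prefer A, both empty, nothing taken; A=[-] B=[-] C=[spool,wedge,bolt,tube,mesh]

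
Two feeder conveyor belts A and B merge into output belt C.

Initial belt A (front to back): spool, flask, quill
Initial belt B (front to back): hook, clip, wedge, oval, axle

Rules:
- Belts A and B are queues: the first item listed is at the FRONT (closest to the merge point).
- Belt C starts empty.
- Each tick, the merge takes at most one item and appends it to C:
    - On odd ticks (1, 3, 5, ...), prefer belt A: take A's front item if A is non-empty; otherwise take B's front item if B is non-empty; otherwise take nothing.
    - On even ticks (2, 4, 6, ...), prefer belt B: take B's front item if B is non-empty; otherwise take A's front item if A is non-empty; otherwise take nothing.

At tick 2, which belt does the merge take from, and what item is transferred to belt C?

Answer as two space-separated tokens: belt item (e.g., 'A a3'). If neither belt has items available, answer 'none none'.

Answer: B hook

Derivation:
Tick 1: prefer A, take spool from A; A=[flask,quill] B=[hook,clip,wedge,oval,axle] C=[spool]
Tick 2: prefer B, take hook from B; A=[flask,quill] B=[clip,wedge,oval,axle] C=[spool,hook]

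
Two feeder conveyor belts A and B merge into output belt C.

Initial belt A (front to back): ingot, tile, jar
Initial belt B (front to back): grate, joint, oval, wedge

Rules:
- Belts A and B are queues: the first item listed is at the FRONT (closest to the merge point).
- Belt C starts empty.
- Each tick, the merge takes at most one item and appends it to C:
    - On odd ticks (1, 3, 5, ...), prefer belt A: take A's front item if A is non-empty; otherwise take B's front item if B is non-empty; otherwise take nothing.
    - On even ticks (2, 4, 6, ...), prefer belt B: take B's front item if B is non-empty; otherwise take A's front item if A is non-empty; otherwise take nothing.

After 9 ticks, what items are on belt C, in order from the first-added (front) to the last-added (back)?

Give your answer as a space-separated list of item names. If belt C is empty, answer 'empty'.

Tick 1: prefer A, take ingot from A; A=[tile,jar] B=[grate,joint,oval,wedge] C=[ingot]
Tick 2: prefer B, take grate from B; A=[tile,jar] B=[joint,oval,wedge] C=[ingot,grate]
Tick 3: prefer A, take tile from A; A=[jar] B=[joint,oval,wedge] C=[ingot,grate,tile]
Tick 4: prefer B, take joint from B; A=[jar] B=[oval,wedge] C=[ingot,grate,tile,joint]
Tick 5: prefer A, take jar from A; A=[-] B=[oval,wedge] C=[ingot,grate,tile,joint,jar]
Tick 6: prefer B, take oval from B; A=[-] B=[wedge] C=[ingot,grate,tile,joint,jar,oval]
Tick 7: prefer A, take wedge from B; A=[-] B=[-] C=[ingot,grate,tile,joint,jar,oval,wedge]
Tick 8: prefer B, both empty, nothing taken; A=[-] B=[-] C=[ingot,grate,tile,joint,jar,oval,wedge]
Tick 9: prefer A, both empty, nothing taken; A=[-] B=[-] C=[ingot,grate,tile,joint,jar,oval,wedge]

Answer: ingot grate tile joint jar oval wedge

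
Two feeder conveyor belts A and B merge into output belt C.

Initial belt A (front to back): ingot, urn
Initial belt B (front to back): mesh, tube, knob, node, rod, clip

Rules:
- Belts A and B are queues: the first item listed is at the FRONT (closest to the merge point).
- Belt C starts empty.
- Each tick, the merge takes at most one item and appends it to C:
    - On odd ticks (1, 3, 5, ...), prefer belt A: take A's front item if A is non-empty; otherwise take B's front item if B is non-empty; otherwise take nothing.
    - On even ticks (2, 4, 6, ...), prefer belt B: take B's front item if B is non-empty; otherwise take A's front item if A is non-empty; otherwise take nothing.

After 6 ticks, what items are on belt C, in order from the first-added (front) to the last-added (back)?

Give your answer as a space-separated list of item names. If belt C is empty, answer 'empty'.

Answer: ingot mesh urn tube knob node

Derivation:
Tick 1: prefer A, take ingot from A; A=[urn] B=[mesh,tube,knob,node,rod,clip] C=[ingot]
Tick 2: prefer B, take mesh from B; A=[urn] B=[tube,knob,node,rod,clip] C=[ingot,mesh]
Tick 3: prefer A, take urn from A; A=[-] B=[tube,knob,node,rod,clip] C=[ingot,mesh,urn]
Tick 4: prefer B, take tube from B; A=[-] B=[knob,node,rod,clip] C=[ingot,mesh,urn,tube]
Tick 5: prefer A, take knob from B; A=[-] B=[node,rod,clip] C=[ingot,mesh,urn,tube,knob]
Tick 6: prefer B, take node from B; A=[-] B=[rod,clip] C=[ingot,mesh,urn,tube,knob,node]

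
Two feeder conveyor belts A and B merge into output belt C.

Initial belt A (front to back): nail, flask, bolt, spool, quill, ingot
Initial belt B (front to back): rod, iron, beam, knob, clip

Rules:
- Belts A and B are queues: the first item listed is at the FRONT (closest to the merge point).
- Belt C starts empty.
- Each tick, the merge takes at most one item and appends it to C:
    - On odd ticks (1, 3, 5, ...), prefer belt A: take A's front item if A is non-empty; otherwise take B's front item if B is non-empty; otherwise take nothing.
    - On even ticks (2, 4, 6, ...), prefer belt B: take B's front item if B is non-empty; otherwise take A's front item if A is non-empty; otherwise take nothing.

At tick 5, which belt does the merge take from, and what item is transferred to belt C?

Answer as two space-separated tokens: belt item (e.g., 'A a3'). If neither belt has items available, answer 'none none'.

Tick 1: prefer A, take nail from A; A=[flask,bolt,spool,quill,ingot] B=[rod,iron,beam,knob,clip] C=[nail]
Tick 2: prefer B, take rod from B; A=[flask,bolt,spool,quill,ingot] B=[iron,beam,knob,clip] C=[nail,rod]
Tick 3: prefer A, take flask from A; A=[bolt,spool,quill,ingot] B=[iron,beam,knob,clip] C=[nail,rod,flask]
Tick 4: prefer B, take iron from B; A=[bolt,spool,quill,ingot] B=[beam,knob,clip] C=[nail,rod,flask,iron]
Tick 5: prefer A, take bolt from A; A=[spool,quill,ingot] B=[beam,knob,clip] C=[nail,rod,flask,iron,bolt]

Answer: A bolt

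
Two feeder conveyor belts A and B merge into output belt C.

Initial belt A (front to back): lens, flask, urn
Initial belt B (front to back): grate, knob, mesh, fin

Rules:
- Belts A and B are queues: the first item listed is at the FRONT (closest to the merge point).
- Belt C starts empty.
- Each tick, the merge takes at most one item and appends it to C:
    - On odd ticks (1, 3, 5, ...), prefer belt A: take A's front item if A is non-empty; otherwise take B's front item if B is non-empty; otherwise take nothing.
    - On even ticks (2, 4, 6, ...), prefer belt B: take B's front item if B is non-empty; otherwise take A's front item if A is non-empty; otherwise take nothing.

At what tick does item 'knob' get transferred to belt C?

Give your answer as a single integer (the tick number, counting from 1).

Tick 1: prefer A, take lens from A; A=[flask,urn] B=[grate,knob,mesh,fin] C=[lens]
Tick 2: prefer B, take grate from B; A=[flask,urn] B=[knob,mesh,fin] C=[lens,grate]
Tick 3: prefer A, take flask from A; A=[urn] B=[knob,mesh,fin] C=[lens,grate,flask]
Tick 4: prefer B, take knob from B; A=[urn] B=[mesh,fin] C=[lens,grate,flask,knob]

Answer: 4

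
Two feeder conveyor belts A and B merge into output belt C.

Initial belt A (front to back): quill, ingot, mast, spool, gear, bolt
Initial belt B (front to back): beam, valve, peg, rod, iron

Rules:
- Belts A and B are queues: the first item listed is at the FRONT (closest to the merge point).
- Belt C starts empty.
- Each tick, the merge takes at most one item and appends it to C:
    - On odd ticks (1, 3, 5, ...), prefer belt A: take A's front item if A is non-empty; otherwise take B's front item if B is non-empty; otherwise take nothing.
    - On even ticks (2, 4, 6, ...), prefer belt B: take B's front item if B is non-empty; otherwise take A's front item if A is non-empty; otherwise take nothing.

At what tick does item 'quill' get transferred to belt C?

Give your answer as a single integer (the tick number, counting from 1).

Answer: 1

Derivation:
Tick 1: prefer A, take quill from A; A=[ingot,mast,spool,gear,bolt] B=[beam,valve,peg,rod,iron] C=[quill]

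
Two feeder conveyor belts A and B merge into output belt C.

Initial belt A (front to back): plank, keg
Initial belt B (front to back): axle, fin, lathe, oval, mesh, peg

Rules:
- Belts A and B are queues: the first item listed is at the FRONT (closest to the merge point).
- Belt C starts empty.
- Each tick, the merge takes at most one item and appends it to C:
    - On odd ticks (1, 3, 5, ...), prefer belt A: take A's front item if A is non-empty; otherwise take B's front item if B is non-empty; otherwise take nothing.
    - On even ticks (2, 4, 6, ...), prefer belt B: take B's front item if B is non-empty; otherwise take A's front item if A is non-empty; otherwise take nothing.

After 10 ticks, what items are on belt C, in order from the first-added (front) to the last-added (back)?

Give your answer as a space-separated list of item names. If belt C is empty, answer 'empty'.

Tick 1: prefer A, take plank from A; A=[keg] B=[axle,fin,lathe,oval,mesh,peg] C=[plank]
Tick 2: prefer B, take axle from B; A=[keg] B=[fin,lathe,oval,mesh,peg] C=[plank,axle]
Tick 3: prefer A, take keg from A; A=[-] B=[fin,lathe,oval,mesh,peg] C=[plank,axle,keg]
Tick 4: prefer B, take fin from B; A=[-] B=[lathe,oval,mesh,peg] C=[plank,axle,keg,fin]
Tick 5: prefer A, take lathe from B; A=[-] B=[oval,mesh,peg] C=[plank,axle,keg,fin,lathe]
Tick 6: prefer B, take oval from B; A=[-] B=[mesh,peg] C=[plank,axle,keg,fin,lathe,oval]
Tick 7: prefer A, take mesh from B; A=[-] B=[peg] C=[plank,axle,keg,fin,lathe,oval,mesh]
Tick 8: prefer B, take peg from B; A=[-] B=[-] C=[plank,axle,keg,fin,lathe,oval,mesh,peg]
Tick 9: prefer A, both empty, nothing taken; A=[-] B=[-] C=[plank,axle,keg,fin,lathe,oval,mesh,peg]
Tick 10: prefer B, both empty, nothing taken; A=[-] B=[-] C=[plank,axle,keg,fin,lathe,oval,mesh,peg]

Answer: plank axle keg fin lathe oval mesh peg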